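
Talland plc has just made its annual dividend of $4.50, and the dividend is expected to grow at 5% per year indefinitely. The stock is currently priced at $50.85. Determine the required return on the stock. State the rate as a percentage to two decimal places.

D₁ = $4.50 × 1.05 = $4.7250
P = D₁/(r − g) ⇒ r = D₁/P + g = $4.7250/$50.85 + 0.05 = 0.092920 + 0.05 = 0.142920

14.29%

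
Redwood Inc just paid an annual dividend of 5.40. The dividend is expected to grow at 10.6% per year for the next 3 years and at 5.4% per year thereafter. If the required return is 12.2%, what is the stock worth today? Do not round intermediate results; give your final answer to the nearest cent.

D_1 = 5.97240
D_2 = 6.60547
D_3 = 7.30565
Terminal value at year 3: TV = D_3×(1+g_2)/(r−g_2) = 7.70016/0.068 = 113.23765
P_0 = D_1/(1+r)^1 + D_2/(1+r)^2 + D_3/(1+r)^3 + TV/(1+r)^3
    = 5.32299 + 5.24709 + 5.17226 + 80.17007 = 95.91242

95.91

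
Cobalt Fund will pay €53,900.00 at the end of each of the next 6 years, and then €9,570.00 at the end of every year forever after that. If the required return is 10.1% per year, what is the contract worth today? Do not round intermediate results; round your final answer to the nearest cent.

PV of 6-year annuity: €53,900.00 × [1 − (1+0.101)^−6] / 0.101 = 234062.21528
Perpetuity value at year 6: €9,570.00 / 0.101 = 94752.47525
PV of perpetuity: 94752.47525 / (1+0.101)^6 = 53194.49009
Total PV = 234062.21528 + 53194.49009 = 287256.70537

€287256.71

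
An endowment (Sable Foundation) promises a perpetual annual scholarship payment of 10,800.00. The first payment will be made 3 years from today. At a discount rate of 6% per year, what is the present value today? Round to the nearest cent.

Value at end of year 2: C / r = 10,800.00 / 0.06 = 180,000.0000
Discount to today: PV = 180,000.0000 / (1 + 0.06)^2 = 180,000.0000 / 1.123600 = 160,199.36

160199.36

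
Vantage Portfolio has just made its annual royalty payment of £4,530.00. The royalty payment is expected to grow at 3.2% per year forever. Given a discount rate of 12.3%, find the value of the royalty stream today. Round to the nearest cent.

£51373.19

D₁ = D₀ × (1 + g) = £4,530.00 × 1.032 = £4,674.9600
Growing perpetuity: P = D₁ / (r − g) = £4,674.9600 / (0.123 − 0.032) = £51,373.19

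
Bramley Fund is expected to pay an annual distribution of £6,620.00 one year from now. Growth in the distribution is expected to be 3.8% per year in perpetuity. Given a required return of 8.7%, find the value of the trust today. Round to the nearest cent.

Growing perpetuity: P = D₁ / (r − g) = £6,620.0000 / (0.087 − 0.038) = £135,102.04

£135102.04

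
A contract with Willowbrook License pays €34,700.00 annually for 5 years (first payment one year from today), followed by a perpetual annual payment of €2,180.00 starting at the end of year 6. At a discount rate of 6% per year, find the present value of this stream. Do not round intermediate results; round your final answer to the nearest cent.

€173319.40

PV of 5-year annuity: €34,700.00 × [1 − (1+0.06)^−5] / 0.06 = 146169.02336
Perpetuity value at year 5: €2,180.00 / 0.06 = 36333.33333
PV of perpetuity: 36333.33333 / (1+0.06)^5 = 27150.38028
Total PV = 146169.02336 + 27150.38028 = 173319.40364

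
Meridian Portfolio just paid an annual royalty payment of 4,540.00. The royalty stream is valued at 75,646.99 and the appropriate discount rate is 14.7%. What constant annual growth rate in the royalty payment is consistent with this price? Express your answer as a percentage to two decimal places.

8.21%

P = D₀(1+g)/(r−g) ⇒ P(r−g) = D₀(1+g) ⇒ g(P+D₀) = P·r − D₀
g = (P·r − D₀)/(P + D₀) = (75,646.99×0.147 − 4,540.00) / (75,646.99 + 4,540.00) = 0.082060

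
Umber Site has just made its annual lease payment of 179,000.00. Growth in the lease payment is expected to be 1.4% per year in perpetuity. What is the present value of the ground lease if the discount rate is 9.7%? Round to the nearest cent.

2186819.28

D₁ = D₀ × (1 + g) = 179,000.00 × 1.014 = 181,506.0000
Growing perpetuity: P = D₁ / (r − g) = 181,506.0000 / (0.097 − 0.014) = 2,186,819.28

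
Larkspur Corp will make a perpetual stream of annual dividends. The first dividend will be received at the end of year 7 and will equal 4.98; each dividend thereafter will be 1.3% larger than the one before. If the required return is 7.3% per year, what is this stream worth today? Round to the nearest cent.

54.39

Value at end of year 6: C₁ / (r − g) = 4.98 / (0.073 − 0.013) = 83.0000
Discount to today: PV = 83.0000 / (1 + 0.073)^6 = 83.0000 / 1.526154 = 54.39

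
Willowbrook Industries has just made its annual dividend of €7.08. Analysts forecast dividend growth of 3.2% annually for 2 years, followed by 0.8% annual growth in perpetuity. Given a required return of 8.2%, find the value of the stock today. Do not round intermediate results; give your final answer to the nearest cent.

D_1 = 7.30656
D_2 = 7.54037
Terminal value at year 2: TV = D_2×(1+g_2)/(r−g_2) = 7.60069/0.074 = 102.71207
P_0 = D_1/(1+r)^1 + D_2/(1+r)^2 + TV/(1+r)^2
    = 6.75283 + 6.44078 + 87.73380 = 100.92740

€100.93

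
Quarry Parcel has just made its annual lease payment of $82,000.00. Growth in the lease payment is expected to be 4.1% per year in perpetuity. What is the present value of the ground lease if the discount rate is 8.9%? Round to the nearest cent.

$1778375.00

D₁ = D₀ × (1 + g) = $82,000.00 × 1.041 = $85,362.0000
Growing perpetuity: P = D₁ / (r − g) = $85,362.0000 / (0.089 − 0.041) = $1,778,375.00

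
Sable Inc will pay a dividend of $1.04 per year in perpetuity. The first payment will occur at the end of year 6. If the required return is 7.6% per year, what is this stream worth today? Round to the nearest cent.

Value at end of year 5: C / r = $1.04 / 0.076 = $13.6842
Discount to today: PV = $13.6842 / (1 + 0.076)^5 = $13.6842 / 1.442319 = $9.49

$9.49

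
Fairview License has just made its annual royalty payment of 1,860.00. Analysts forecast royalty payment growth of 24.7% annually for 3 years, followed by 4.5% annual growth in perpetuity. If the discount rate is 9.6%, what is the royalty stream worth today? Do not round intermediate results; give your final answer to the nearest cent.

63397.74

D_1 = 2319.42000
D_2 = 2892.31674
D_3 = 3606.71897
Terminal value at year 3: TV = D_3×(1+g_2)/(r−g_2) = 3769.02133/0.051 = 73902.37899
P_0 = D_1/(1+r)^1 + D_2/(1+r)^2 + D_3/(1+r)^3 + TV/(1+r)^3
    = 2116.25912 + 2407.82402 + 2739.55890 + 56134.09904 = 63397.74109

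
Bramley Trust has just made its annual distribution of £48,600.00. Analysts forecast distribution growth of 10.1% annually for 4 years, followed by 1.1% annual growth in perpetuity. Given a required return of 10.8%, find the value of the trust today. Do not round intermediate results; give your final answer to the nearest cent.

D_1 = 53508.60000
D_2 = 58912.96860
D_3 = 64863.17843
D_4 = 71414.35945
Terminal value at year 4: TV = D_4×(1+g_2)/(r−g_2) = 72199.91740/0.097 = 744329.04540
P_0 = D_1/(1+r)^1 + D_2/(1+r)^2 + D_3/(1+r)^3 + D_4/(1+r)^4 + TV/(1+r)^4
    = 48292.96029 + 47987.86036 + 47684.68796 + 47383.43090 + 493862.35714 = 685211.29664

£685211.30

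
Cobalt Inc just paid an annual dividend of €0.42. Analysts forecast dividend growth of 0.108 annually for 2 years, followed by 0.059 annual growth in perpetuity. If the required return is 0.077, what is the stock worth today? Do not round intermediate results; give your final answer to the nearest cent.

€27.03

D_1 = 0.46536
D_2 = 0.51562
Terminal value at year 2: TV = D_2×(1+g_2)/(r−g_2) = 0.54604/0.018 = 30.33558
P_0 = D_1/(1+r)^1 + D_2/(1+r)^2 + TV/(1+r)^2
    = 0.43209 + 0.44453 + 26.15296 = 27.02958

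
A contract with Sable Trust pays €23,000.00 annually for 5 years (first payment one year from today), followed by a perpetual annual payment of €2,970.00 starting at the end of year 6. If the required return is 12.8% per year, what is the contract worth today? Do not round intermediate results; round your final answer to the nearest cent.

PV of 5-year annuity: €23,000.00 × [1 − (1+0.128)^−5] / 0.128 = 81292.64997
Perpetuity value at year 5: €2,970.00 / 0.128 = 23203.12500
PV of perpetuity: 23203.12500 / (1+0.128)^5 = 12705.76976
Total PV = 81292.64997 + 12705.76976 = 93998.41973

€93998.42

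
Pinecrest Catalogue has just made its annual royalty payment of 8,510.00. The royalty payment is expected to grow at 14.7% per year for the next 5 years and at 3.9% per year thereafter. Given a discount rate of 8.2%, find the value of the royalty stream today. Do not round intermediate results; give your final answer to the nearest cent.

D_1 = 9760.97000
D_2 = 11195.83259
D_3 = 12841.61998
D_4 = 14729.33812
D_5 = 16894.55082
Terminal value at year 5: TV = D_5×(1+g_2)/(r−g_2) = 17553.43830/0.043 = 408219.49542
P_0 = D_1/(1+r)^1 + D_2/(1+r)^2 + D_3/(1+r)^3 + D_4/(1+r)^4 + D_5/(1+r)^5 + TV/(1+r)^5
    = 9021.22921 + 9563.16996 + 10137.66723 + 10746.67682 + 11392.27200 + 275269.08402 = 326130.09924

326130.10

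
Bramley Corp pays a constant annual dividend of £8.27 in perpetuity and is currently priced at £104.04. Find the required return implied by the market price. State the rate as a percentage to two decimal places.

7.95%

P = C/r ⇒ r = C/P = £8.27/£104.04 = 0.079489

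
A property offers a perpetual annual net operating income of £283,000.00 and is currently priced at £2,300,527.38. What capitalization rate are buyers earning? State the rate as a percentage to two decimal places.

12.30%

P = C/r ⇒ r = C/P = £283,000.00/£2,300,527.38 = 0.123015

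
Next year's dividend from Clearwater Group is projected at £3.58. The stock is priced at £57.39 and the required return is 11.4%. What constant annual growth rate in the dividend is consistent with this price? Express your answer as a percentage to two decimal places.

5.16%

P = D₁/(r−g) ⇒ g = r − D₁/P = 0.114 − £3.58/£57.39 = 0.051620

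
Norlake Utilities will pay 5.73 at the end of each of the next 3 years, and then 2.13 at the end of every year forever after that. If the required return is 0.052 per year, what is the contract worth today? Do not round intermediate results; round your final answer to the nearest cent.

PV of 3-year annuity: 5.73 × [1 − (1+0.052)^−3] / 0.052 = 15.54592
Perpetuity value at year 3: 2.13 / 0.052 = 40.96154
PV of perpetuity: 40.96154 / (1+0.052)^3 = 35.18269
Total PV = 15.54592 + 35.18269 = 50.72861

50.73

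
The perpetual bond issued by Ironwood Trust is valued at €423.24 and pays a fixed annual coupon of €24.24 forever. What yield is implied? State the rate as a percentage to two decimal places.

P = C/r ⇒ r = C/P = €24.24/€423.24 = 0.057272

5.73%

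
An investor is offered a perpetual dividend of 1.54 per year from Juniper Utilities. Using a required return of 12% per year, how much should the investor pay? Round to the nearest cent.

Level perpetuity: PV = C / r = 1.54 / 0.12 = 12.83

12.83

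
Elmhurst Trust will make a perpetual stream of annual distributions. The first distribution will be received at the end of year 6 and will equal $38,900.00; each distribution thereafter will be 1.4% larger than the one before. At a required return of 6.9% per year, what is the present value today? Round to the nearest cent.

$506638.73

Value at end of year 5: C₁ / (r − g) = $38,900.00 / (0.069 − 0.014) = $707,272.7273
Discount to today: PV = $707,272.7273 / (1 + 0.069)^5 = $707,272.7273 / 1.396010 = $506,638.73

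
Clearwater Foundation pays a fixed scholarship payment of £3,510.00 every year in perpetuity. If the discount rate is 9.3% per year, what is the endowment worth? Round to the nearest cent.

Level perpetuity: PV = C / r = £3,510.00 / 0.093 = £37,741.94

£37741.94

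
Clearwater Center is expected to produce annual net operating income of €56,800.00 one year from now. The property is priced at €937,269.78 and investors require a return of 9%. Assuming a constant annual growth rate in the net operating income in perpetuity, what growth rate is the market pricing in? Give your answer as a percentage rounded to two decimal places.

2.94%

P = D₁/(r−g) ⇒ g = r − D₁/P = 0.09 − €56,800.00/€937,269.78 = 0.029398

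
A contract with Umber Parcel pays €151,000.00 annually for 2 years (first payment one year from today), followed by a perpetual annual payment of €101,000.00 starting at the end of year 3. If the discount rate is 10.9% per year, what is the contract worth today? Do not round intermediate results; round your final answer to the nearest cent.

PV of 2-year annuity: €151,000.00 × [1 − (1+0.109)^−2] / 0.109 = 258934.80751
Perpetuity value at year 2: €101,000.00 / 0.109 = 926605.50459
PV of perpetuity: 926605.50459 / (1+0.109)^2 = 753410.69956
Total PV = 258934.80751 + 753410.69956 = 1012345.50708

€1012345.51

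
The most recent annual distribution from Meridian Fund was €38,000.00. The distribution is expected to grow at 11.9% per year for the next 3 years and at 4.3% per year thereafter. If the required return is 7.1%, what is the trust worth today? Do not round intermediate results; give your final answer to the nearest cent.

€1739003.70

D_1 = 42522.00000
D_2 = 47582.11800
D_3 = 53244.39004
Terminal value at year 3: TV = D_3×(1+g_2)/(r−g_2) = 55533.89881/0.028 = 1983353.52906
P_0 = D_1/(1+r)^1 + D_2/(1+r)^2 + D_3/(1+r)^3 + TV/(1+r)^3
    = 39703.08123 + 41482.49104 + 43341.65030 + 1614476.47359 = 1739003.69616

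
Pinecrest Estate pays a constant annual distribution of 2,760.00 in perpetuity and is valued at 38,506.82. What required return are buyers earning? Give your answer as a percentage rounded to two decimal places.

P = C/r ⇒ r = C/P = 2,760.00/38,506.82 = 0.071676

7.17%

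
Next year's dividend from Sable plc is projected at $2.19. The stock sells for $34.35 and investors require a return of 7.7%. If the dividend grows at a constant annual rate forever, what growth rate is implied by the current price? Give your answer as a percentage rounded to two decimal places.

P = D₁/(r−g) ⇒ g = r − D₁/P = 0.077 − $2.19/$34.35 = 0.013245

1.32%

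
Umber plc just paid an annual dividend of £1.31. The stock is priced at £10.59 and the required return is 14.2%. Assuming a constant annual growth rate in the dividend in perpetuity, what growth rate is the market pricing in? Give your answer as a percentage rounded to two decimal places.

1.63%

P = D₀(1+g)/(r−g) ⇒ P(r−g) = D₀(1+g) ⇒ g(P+D₀) = P·r − D₀
g = (P·r − D₀)/(P + D₀) = (£10.59×0.142 − £1.31) / (£10.59 + £1.31) = 0.016284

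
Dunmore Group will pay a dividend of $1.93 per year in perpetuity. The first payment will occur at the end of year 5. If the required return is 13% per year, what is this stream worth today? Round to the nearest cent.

Value at end of year 4: C / r = $1.93 / 0.13 = $14.8462
Discount to today: PV = $14.8462 / (1 + 0.13)^4 = $14.8462 / 1.630474 = $9.11

$9.11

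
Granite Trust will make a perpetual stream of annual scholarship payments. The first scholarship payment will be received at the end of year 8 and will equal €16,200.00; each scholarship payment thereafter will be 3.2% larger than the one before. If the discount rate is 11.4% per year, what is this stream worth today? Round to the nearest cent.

Value at end of year 7: C₁ / (r − g) = €16,200.00 / (0.114 − 0.032) = €197,560.9756
Discount to today: PV = €197,560.9756 / (1 + 0.114)^7 = €197,560.9756 / 2.129101 = €92,790.78

€92790.78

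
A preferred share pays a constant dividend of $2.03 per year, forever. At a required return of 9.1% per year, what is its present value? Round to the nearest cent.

$22.31

Level perpetuity: PV = C / r = $2.03 / 0.091 = $22.31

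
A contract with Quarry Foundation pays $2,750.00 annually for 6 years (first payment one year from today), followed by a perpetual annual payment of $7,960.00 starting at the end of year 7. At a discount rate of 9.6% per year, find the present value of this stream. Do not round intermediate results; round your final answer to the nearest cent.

PV of 6-year annuity: $2,750.00 × [1 − (1+0.096)^−6] / 0.096 = 12118.67697
Perpetuity value at year 6: $7,960.00 / 0.096 = 82916.66667
PV of perpetuity: 82916.66667 / (1+0.096)^6 = 47838.60532
Total PV = 12118.67697 + 47838.60532 = 59957.28229

$59957.28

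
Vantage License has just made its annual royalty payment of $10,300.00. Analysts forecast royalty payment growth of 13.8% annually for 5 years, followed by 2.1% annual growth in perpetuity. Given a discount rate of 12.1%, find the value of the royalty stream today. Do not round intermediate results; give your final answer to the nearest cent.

D_1 = 11721.40000
D_2 = 13338.95320
D_3 = 15179.72874
D_4 = 17274.53131
D_5 = 19658.41663
Terminal value at year 5: TV = D_5×(1+g_2)/(r−g_2) = 20071.24338/0.1 = 200712.43378
P_0 = D_1/(1+r)^1 + D_2/(1+r)^2 + D_3/(1+r)^3 + D_4/(1+r)^4 + D_5/(1+r)^5 + TV/(1+r)^5
    = 10456.19982 + 10614.76842 + 10775.74171 + 10939.15617 + 11105.04882 + 113382.54842 = 167273.46337

$167273.46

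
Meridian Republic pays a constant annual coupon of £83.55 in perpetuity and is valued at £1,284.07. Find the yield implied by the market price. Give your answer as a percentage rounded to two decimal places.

P = C/r ⇒ r = C/P = £83.55/£1,284.07 = 0.065067

6.51%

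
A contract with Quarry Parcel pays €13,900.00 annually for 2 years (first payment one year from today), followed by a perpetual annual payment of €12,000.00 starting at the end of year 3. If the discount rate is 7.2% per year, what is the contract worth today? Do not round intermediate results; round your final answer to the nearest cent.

PV of 2-year annuity: €13,900.00 × [1 − (1+0.072)^−2] / 0.072 = 25061.95701
Perpetuity value at year 2: €12,000.00 / 0.072 = 166666.66667
PV of perpetuity: 166666.66667 / (1+0.072)^2 = 145030.44479
Total PV = 25061.95701 + 145030.44479 = 170092.40180

€170092.40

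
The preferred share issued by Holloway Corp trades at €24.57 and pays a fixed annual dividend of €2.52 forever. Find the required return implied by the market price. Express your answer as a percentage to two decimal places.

P = C/r ⇒ r = C/P = €2.52/€24.57 = 0.102564

10.26%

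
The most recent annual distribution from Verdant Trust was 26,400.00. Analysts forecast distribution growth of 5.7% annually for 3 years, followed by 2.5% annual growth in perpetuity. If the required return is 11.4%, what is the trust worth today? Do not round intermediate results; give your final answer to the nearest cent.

D_1 = 27904.80000
D_2 = 29495.37360
D_3 = 31176.60990
Terminal value at year 3: TV = D_3×(1+g_2)/(r−g_2) = 31956.02514/0.089 = 359056.46228
P_0 = D_1/(1+r)^1 + D_2/(1+r)^2 + D_3/(1+r)^3 + TV/(1+r)^3
    = 25049.19210 + 23767.50094 + 22551.39003 + 259721.06498 = 331089.14806

331089.15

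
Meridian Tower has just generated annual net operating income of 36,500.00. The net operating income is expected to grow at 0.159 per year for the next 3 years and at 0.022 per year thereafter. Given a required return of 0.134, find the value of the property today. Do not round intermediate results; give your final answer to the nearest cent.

469979.03

D_1 = 42303.50000
D_2 = 49029.75650
D_3 = 56825.48778
Terminal value at year 3: TV = D_3×(1+g_2)/(r−g_2) = 58075.64851/0.112 = 518532.57602
P_0 = D_1/(1+r)^1 + D_2/(1+r)^2 + D_3/(1+r)^3 + TV/(1+r)^3
    = 37304.67372 + 38127.08716 + 38967.63141 + 355579.63664 = 469979.02894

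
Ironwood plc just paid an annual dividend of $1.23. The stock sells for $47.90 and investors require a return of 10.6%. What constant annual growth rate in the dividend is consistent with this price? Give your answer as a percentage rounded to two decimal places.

P = D₀(1+g)/(r−g) ⇒ P(r−g) = D₀(1+g) ⇒ g(P+D₀) = P·r − D₀
g = (P·r − D₀)/(P + D₀) = ($47.90×0.106 − $1.23) / ($47.90 + $1.23) = 0.078311

7.83%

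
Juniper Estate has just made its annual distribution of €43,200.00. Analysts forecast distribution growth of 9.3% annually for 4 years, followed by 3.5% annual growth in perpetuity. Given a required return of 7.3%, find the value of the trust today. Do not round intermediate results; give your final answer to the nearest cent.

€1447845.12

D_1 = 47217.60000
D_2 = 51608.83680
D_3 = 56408.45862
D_4 = 61654.44527
Terminal value at year 4: TV = D_4×(1+g_2)/(r−g_2) = 63812.35086/0.038 = 1679272.39102
P_0 = D_1/(1+r)^1 + D_2/(1+r)^2 + D_3/(1+r)^3 + D_4/(1+r)^4 + TV/(1+r)^4
    = 44005.21901 + 44825.44677 + 45660.96302 + 46512.05273 + 1266841.43611 = 1447845.11763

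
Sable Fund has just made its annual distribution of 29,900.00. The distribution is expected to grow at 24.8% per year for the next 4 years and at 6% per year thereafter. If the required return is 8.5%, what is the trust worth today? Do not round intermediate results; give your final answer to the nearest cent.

2390886.95

D_1 = 37315.20000
D_2 = 46569.36960
D_3 = 58118.57326
D_4 = 72531.97943
Terminal value at year 4: TV = D_4×(1+g_2)/(r−g_2) = 76883.89820/0.025 = 3075355.92781
P_0 = D_1/(1+r)^1 + D_2/(1+r)^2 + D_3/(1+r)^3 + D_4/(1+r)^4 + TV/(1+r)^4
    = 34391.88940 + 39558.59721 + 45501.50168 + 52337.21114 + 2219097.75248 = 2390886.95191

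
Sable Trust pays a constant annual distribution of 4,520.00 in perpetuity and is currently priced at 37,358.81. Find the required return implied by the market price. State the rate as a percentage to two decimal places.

12.10%

P = C/r ⇒ r = C/P = 4,520.00/37,358.81 = 0.120989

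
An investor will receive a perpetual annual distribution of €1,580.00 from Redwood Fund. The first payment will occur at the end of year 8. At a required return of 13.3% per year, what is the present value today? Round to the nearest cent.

€4956.74

Value at end of year 7: C / r = €1,580.00 / 0.133 = €11,879.6992
Discount to today: PV = €11,879.6992 / (1 + 0.133)^7 = €11,879.6992 / 2.396676 = €4,956.74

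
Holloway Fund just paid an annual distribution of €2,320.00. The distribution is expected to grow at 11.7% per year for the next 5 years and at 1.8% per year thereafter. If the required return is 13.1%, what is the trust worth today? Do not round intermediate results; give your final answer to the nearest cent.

D_1 = 2591.44000
D_2 = 2894.63848
D_3 = 3233.31118
D_4 = 3611.60859
D_5 = 4034.16680
Terminal value at year 5: TV = D_5×(1+g_2)/(r−g_2) = 4106.78180/0.113 = 36343.20175
P_0 = D_1/(1+r)^1 + D_2/(1+r)^2 + D_3/(1+r)^3 + D_4/(1+r)^4 + D_5/(1+r)^5 + TV/(1+r)^5
    = 2291.28205 + 2262.91959 + 2234.90820 + 2207.24356 + 2179.92135 + 19638.58353 = 30814.85828

€30814.86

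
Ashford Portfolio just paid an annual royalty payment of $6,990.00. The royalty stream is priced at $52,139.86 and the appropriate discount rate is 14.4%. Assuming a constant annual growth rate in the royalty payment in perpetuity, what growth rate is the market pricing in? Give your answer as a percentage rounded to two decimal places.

P = D₀(1+g)/(r−g) ⇒ P(r−g) = D₀(1+g) ⇒ g(P+D₀) = P·r − D₀
g = (P·r − D₀)/(P + D₀) = ($52,139.86×0.144 − $6,990.00) / ($52,139.86 + $6,990.00) = 0.008763

0.88%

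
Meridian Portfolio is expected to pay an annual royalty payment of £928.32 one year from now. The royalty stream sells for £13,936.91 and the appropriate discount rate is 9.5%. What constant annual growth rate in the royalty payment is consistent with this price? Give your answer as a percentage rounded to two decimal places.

2.84%

P = D₁/(r−g) ⇒ g = r − D₁/P = 0.095 − £928.32/£13,936.91 = 0.028391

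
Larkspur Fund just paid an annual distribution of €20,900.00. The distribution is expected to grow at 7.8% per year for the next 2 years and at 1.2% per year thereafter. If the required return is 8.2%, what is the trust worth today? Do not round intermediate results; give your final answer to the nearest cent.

D_1 = 22530.20000
D_2 = 24287.55560
Terminal value at year 2: TV = D_2×(1+g_2)/(r−g_2) = 24579.00627/0.07 = 351128.66096
P_0 = D_1/(1+r)^1 + D_2/(1+r)^2 + TV/(1+r)^2
    = 20822.73567 + 20745.75698 + 299924.37241 = 341492.86506

€341492.87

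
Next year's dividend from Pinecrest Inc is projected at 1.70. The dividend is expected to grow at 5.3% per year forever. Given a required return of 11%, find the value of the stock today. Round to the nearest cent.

Growing perpetuity: P = D₁ / (r − g) = 1.7000 / (0.11 − 0.053) = 29.82

29.82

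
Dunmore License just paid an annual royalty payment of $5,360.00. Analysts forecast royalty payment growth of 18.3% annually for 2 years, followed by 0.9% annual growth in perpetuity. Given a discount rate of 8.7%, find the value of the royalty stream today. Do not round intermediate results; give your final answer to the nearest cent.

$94306.25

D_1 = 6340.88000
D_2 = 7501.26104
Terminal value at year 2: TV = D_2×(1+g_2)/(r−g_2) = 7568.77239/0.078 = 97035.54345
P_0 = D_1/(1+r)^1 + D_2/(1+r)^2 + TV/(1+r)^2
    = 5833.37626 + 6348.55945 + 82124.31390 = 94306.24962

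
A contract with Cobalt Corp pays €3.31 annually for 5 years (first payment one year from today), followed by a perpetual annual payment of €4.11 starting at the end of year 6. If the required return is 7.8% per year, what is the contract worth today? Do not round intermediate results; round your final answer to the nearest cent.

€49.48

PV of 5-year annuity: €3.31 × [1 − (1+0.078)^−5] / 0.078 = 13.28583
Perpetuity value at year 5: €4.11 / 0.078 = 52.69231
PV of perpetuity: 52.69231 / (1+0.078)^5 = 36.19540
Total PV = 13.28583 + 36.19540 = 49.48123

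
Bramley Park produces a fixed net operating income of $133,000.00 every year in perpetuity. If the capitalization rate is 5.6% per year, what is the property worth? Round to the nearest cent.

Level perpetuity: PV = C / r = $133,000.00 / 0.056 = $2,375,000.00

$2375000.00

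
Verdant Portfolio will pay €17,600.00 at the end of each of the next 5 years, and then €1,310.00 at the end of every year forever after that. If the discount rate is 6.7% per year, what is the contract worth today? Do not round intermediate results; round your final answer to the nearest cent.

€86884.42

PV of 5-year annuity: €17,600.00 × [1 − (1+0.067)^−5] / 0.067 = 72746.85830
Perpetuity value at year 5: €1,310.00 / 0.067 = 19552.23881
PV of perpetuity: 19552.23881 / (1+0.067)^5 = 14137.55788
Total PV = 72746.85830 + 14137.55788 = 86884.41618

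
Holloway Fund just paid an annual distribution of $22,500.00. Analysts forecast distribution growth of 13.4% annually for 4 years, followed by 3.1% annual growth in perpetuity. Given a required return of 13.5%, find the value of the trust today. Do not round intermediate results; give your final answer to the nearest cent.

$312069.77

D_1 = 25515.00000
D_2 = 28934.01000
D_3 = 32811.16734
D_4 = 37207.86376
Terminal value at year 4: TV = D_4×(1+g_2)/(r−g_2) = 38361.30754/0.104 = 368858.72635
P_0 = D_1/(1+r)^1 + D_2/(1+r)^2 + D_3/(1+r)^3 + D_4/(1+r)^4 + TV/(1+r)^4
    = 22480.17621 + 22460.36989 + 22440.58102 + 22420.80958 + 222267.83343 = 312069.77013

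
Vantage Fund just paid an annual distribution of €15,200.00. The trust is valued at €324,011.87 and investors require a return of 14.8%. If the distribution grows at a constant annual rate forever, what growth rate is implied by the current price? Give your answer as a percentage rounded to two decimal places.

9.66%

P = D₀(1+g)/(r−g) ⇒ P(r−g) = D₀(1+g) ⇒ g(P+D₀) = P·r − D₀
g = (P·r − D₀)/(P + D₀) = (€324,011.87×0.148 − €15,200.00) / (€324,011.87 + €15,200.00) = 0.096558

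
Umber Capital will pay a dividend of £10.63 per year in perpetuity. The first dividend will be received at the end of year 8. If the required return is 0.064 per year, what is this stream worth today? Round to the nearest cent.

£107.59

Value at end of year 7: C / r = £10.63 / 0.064 = £166.0938
Discount to today: PV = £166.0938 / (1 + 0.064)^7 = £166.0938 / 1.543801 = £107.59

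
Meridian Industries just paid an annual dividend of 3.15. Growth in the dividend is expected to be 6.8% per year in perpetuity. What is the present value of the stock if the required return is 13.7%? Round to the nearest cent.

48.76

D₁ = D₀ × (1 + g) = 3.15 × 1.068 = 3.3642
Growing perpetuity: P = D₁ / (r − g) = 3.3642 / (0.137 − 0.068) = 48.76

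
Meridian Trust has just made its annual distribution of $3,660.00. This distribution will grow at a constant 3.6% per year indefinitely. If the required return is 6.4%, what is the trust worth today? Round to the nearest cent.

$135420.00

D₁ = D₀ × (1 + g) = $3,660.00 × 1.036 = $3,791.7600
Growing perpetuity: P = D₁ / (r − g) = $3,791.7600 / (0.064 − 0.036) = $135,420.00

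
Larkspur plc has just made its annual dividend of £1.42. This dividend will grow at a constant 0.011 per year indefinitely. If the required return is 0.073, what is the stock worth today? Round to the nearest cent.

£23.16

D₁ = D₀ × (1 + g) = £1.42 × 1.011 = £1.4356
Growing perpetuity: P = D₁ / (r − g) = £1.4356 / (0.073 − 0.011) = £23.16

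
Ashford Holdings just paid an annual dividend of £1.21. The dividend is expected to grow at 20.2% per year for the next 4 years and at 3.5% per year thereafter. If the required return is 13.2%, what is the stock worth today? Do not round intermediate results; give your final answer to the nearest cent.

D_1 = 1.45442
D_2 = 1.74821
D_3 = 2.10135
D_4 = 2.52582
Terminal value at year 4: TV = D_4×(1+g_2)/(r−g_2) = 2.61423/0.097 = 26.95081
P_0 = D_1/(1+r)^1 + D_2/(1+r)^2 + D_3/(1+r)^3 + D_4/(1+r)^4 + TV/(1+r)^4
    = 1.28482 + 1.36427 + 1.44864 + 1.53822 + 16.41293 = 22.04888

£22.05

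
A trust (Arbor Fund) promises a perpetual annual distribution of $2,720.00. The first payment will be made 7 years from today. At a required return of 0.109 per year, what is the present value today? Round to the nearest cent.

$13413.84

Value at end of year 6: C / r = $2,720.00 / 0.109 = $24,954.1284
Discount to today: PV = $24,954.1284 / (1 + 0.109)^6 = $24,954.1284 / 1.860327 = $13,413.84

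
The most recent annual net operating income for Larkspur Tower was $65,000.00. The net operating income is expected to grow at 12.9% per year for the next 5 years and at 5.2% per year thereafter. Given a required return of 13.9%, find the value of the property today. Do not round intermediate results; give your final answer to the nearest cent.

D_1 = 73385.00000
D_2 = 82851.66500
D_3 = 93539.52979
D_4 = 105606.12913
D_5 = 119229.31978
Terminal value at year 5: TV = D_5×(1+g_2)/(r−g_2) = 125429.24441/0.087 = 1441715.45303
P_0 = D_1/(1+r)^1 + D_2/(1+r)^2 + D_3/(1+r)^3 + D_4/(1+r)^4 + D_5/(1+r)^5 + TV/(1+r)^5
    = 64429.32397 + 63863.65826 + 63302.95889 + 62747.18226 + 62196.28513 + 752074.62023 = 1068614.02874

$1068614.03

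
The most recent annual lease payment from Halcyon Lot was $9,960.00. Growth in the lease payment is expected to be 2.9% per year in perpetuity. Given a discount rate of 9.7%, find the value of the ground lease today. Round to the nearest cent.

$150718.24

D₁ = D₀ × (1 + g) = $9,960.00 × 1.029 = $10,248.8400
Growing perpetuity: P = D₁ / (r − g) = $10,248.8400 / (0.097 − 0.029) = $150,718.24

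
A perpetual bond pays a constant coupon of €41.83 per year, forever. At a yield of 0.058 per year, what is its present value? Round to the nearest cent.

€721.21

Level perpetuity: PV = C / r = €41.83 / 0.058 = €721.21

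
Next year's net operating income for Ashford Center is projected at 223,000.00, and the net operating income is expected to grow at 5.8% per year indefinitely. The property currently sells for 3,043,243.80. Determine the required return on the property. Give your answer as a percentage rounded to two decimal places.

13.13%

P = D₁/(r − g) ⇒ r = D₁/P + g = 223,000.0000/3,043,243.80 + 0.058 = 0.073277 + 0.058 = 0.131277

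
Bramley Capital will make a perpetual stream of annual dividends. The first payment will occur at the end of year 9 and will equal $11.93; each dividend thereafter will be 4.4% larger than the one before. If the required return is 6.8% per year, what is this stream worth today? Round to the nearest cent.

Value at end of year 8: C₁ / (r − g) = $11.93 / (0.068 − 0.044) = $497.0833
Discount to today: PV = $497.0833 / (1 + 0.068)^8 = $497.0833 / 1.692661 = $293.67

$293.67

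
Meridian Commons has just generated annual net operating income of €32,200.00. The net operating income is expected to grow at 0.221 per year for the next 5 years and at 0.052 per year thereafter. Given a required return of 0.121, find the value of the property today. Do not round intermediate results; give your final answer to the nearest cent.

D_1 = 39316.20000
D_2 = 48005.08020
D_3 = 58614.20292
D_4 = 71567.94177
D_5 = 87384.45690
Terminal value at year 5: TV = D_5×(1+g_2)/(r−g_2) = 91928.44866/0.069 = 1332296.35740
P_0 = D_1/(1+r)^1 + D_2/(1+r)^2 + D_3/(1+r)^3 + D_4/(1+r)^4 + D_5/(1+r)^5 + TV/(1+r)^5
    = 35072.43533 + 38201.10931 + 41608.87999 + 45320.64448 + 49363.52088 + 752614.84013 = 962181.43011

€962181.43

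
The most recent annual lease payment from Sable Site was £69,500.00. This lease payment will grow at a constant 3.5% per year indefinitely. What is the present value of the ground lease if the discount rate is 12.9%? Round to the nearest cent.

D₁ = D₀ × (1 + g) = £69,500.00 × 1.035 = £71,932.5000
Growing perpetuity: P = D₁ / (r − g) = £71,932.5000 / (0.129 − 0.035) = £765,239.36

£765239.36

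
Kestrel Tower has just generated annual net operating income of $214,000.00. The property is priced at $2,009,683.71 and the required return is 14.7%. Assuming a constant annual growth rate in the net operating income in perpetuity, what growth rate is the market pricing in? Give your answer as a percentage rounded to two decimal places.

3.66%

P = D₀(1+g)/(r−g) ⇒ P(r−g) = D₀(1+g) ⇒ g(P+D₀) = P·r − D₀
g = (P·r − D₀)/(P + D₀) = ($2,009,683.71×0.147 − $214,000.00) / ($2,009,683.71 + $214,000.00) = 0.036616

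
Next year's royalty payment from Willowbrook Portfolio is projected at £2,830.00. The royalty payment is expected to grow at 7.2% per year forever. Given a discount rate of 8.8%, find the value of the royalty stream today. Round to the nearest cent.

£176875.00

Growing perpetuity: P = D₁ / (r − g) = £2,830.0000 / (0.088 − 0.072) = £176,875.00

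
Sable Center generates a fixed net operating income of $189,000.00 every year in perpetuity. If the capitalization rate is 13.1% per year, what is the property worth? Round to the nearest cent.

$1442748.09

Level perpetuity: PV = C / r = $189,000.00 / 0.131 = $1,442,748.09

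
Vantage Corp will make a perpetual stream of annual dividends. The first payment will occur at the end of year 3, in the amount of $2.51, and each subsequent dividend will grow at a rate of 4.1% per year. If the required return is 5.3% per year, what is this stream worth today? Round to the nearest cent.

$188.64

Value at end of year 2: C₁ / (r − g) = $2.51 / (0.053 − 0.041) = $209.1667
Discount to today: PV = $209.1667 / (1 + 0.053)^2 = $209.1667 / 1.108809 = $188.64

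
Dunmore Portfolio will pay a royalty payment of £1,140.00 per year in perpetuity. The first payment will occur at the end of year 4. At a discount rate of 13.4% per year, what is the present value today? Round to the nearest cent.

Value at end of year 3: C / r = £1,140.00 / 0.134 = £8,507.4627
Discount to today: PV = £8,507.4627 / (1 + 0.134)^3 = £8,507.4627 / 1.458274 = £5,833.93

£5833.93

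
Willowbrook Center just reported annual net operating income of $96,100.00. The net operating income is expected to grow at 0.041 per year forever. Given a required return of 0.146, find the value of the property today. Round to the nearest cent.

$952762.86

D₁ = D₀ × (1 + g) = $96,100.00 × 1.041 = $100,040.1000
Growing perpetuity: P = D₁ / (r − g) = $100,040.1000 / (0.146 − 0.041) = $952,762.86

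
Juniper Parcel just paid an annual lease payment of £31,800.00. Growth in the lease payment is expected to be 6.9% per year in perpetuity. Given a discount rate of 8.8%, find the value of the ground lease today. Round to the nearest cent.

£1789168.42

D₁ = D₀ × (1 + g) = £31,800.00 × 1.069 = £33,994.2000
Growing perpetuity: P = D₁ / (r − g) = £33,994.2000 / (0.088 − 0.069) = £1,789,168.42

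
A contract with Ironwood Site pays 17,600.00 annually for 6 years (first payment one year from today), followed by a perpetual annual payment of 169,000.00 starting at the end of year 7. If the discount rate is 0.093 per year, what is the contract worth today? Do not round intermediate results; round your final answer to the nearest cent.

PV of 6-year annuity: 17,600.00 × [1 − (1+0.093)^−6] / 0.093 = 78250.94908
Perpetuity value at year 6: 169,000.00 / 0.093 = 1817204.30108
PV of perpetuity: 1817204.30108 / (1+0.093)^6 = 1065817.34681
Total PV = 78250.94908 + 1065817.34681 = 1144068.29589

1144068.30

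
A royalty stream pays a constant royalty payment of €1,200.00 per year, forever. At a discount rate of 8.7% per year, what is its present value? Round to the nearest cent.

Level perpetuity: PV = C / r = €1,200.00 / 0.087 = €13,793.10

€13793.10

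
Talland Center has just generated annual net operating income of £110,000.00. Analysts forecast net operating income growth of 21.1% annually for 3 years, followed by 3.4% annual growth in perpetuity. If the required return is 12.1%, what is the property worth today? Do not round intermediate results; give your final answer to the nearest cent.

D_1 = 133210.00000
D_2 = 161317.31000
D_3 = 195355.26241
Terminal value at year 3: TV = D_3×(1+g_2)/(r−g_2) = 201997.34133/0.087 = 2321808.52106
P_0 = D_1/(1+r)^1 + D_2/(1+r)^2 + D_3/(1+r)^3 + TV/(1+r)^3
    = 118831.40054 + 128371.83412 + 138678.22580 + 1648198.68362 = 2034080.14407

£2034080.14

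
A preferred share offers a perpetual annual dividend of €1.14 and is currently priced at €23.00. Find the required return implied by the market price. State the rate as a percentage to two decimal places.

4.96%

P = C/r ⇒ r = C/P = €1.14/€23.00 = 0.049565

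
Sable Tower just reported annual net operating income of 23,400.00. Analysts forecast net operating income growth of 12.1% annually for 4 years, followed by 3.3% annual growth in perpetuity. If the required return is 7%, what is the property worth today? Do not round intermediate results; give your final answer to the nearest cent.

D_1 = 26231.40000
D_2 = 29405.39940
D_3 = 32963.45273
D_4 = 36952.03051
Terminal value at year 4: TV = D_4×(1+g_2)/(r−g_2) = 38171.44751/0.037 = 1031660.74363
P_0 = D_1/(1+r)^1 + D_2/(1+r)^2 + D_3/(1+r)^3 + D_4/(1+r)^4 + TV/(1+r)^4
    = 24515.32710 + 25683.81466 + 26907.99648 + 28190.52715 + 787049.04177 = 892346.70715

892346.71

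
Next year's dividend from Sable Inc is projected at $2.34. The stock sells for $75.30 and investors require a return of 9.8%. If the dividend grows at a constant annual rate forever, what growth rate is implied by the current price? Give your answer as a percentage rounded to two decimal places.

P = D₁/(r−g) ⇒ g = r − D₁/P = 0.098 − $2.34/$75.30 = 0.066924

6.69%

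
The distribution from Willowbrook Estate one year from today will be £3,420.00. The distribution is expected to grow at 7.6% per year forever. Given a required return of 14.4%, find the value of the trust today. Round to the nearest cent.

£50294.12

Growing perpetuity: P = D₁ / (r − g) = £3,420.0000 / (0.144 − 0.076) = £50,294.12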